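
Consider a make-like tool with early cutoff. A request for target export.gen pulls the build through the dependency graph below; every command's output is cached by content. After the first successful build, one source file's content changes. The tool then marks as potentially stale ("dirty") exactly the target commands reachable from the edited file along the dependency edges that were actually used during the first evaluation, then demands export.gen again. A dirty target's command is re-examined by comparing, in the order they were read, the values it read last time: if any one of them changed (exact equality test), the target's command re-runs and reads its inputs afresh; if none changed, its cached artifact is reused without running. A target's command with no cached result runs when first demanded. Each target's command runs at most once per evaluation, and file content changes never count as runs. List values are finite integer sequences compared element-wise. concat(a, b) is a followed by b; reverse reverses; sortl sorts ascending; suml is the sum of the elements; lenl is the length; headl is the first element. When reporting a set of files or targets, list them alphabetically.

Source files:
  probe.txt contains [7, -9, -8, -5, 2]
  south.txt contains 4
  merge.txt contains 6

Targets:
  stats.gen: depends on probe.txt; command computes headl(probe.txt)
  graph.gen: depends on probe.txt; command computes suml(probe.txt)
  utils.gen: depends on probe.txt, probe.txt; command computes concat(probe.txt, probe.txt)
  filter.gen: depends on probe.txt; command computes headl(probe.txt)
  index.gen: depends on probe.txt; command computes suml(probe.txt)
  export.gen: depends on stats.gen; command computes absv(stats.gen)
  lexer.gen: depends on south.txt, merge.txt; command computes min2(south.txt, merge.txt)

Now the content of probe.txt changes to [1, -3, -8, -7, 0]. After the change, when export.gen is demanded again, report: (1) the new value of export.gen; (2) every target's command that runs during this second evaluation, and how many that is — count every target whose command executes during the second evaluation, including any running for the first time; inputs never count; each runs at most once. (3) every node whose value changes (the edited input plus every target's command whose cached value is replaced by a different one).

First demand of the output computes:
  stats.gen = headl([7, -9, -8, -5, 2]) = 7
  export.gen = absv(7) = 7

After the edit, cleaning proceeds:
  stats.gen: a read changed (probe.txt [7, -9, -8, -5, 2]->[1, -3, -8, -7, 0]) — executes, giving 1.
  export.gen: a read changed (stats.gen 7->1) — executes, giving 1.

Demanding export.gen again yields 1.
2 target commands run: export.gen, stats.gen.
The nodes whose values change: export.gen, probe.txt, stats.gen.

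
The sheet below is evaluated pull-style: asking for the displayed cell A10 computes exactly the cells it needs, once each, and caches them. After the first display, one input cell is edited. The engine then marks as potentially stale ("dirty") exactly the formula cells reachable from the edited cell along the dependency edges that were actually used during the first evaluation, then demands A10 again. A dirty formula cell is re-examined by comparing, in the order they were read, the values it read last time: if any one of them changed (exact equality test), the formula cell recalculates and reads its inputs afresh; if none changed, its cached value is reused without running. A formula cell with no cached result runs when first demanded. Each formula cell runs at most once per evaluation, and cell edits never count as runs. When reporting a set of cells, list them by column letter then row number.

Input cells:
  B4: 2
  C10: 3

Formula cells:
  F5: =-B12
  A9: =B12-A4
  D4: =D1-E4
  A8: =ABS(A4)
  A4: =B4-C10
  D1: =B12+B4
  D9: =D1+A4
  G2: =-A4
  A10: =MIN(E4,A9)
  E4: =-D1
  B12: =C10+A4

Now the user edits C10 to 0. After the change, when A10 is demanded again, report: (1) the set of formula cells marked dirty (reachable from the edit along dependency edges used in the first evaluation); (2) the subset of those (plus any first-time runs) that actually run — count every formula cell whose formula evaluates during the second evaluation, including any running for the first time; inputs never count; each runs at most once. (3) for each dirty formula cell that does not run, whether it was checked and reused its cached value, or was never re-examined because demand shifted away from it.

The edit dirties: A4, A9, A10, B12, D1, E4.
4 formula cells run: A4, A9, A10, B12.
Cache hits after checking: D1, E4.
Note where the cutoff bites: D1 is checked, finds nothing changed, and keeps its cache.

First demand of the output computes:
  A4 = 2 - 3 = -1
  B12 = 3 + -1 = 2
  A9 = 2 - -1 = 3
  D1 = 2 + 2 = 4
  E4 = -(4) = -4
  A10 = MIN(-4, 3) = -4

After the edit, cleaning proceeds:
  A4: a read changed (C10 3->0) — executes, giving 2.
  B12: a read changed (C10 3->0; A4 -1->2) — executes, giving 2 — identical to its old value.
  A9: a read changed (A4 -1->2) — executes, giving 0.
  D1: dirty, but its reads are unchanged (B12 unchanged, B4 unchanged); cached 4 stands.
  E4: dirty, but its reads are unchanged (D1 unchanged); cached -4 stands.
  A10: a read changed (A9 3->0) — executes, giving -4 — identical to its old value.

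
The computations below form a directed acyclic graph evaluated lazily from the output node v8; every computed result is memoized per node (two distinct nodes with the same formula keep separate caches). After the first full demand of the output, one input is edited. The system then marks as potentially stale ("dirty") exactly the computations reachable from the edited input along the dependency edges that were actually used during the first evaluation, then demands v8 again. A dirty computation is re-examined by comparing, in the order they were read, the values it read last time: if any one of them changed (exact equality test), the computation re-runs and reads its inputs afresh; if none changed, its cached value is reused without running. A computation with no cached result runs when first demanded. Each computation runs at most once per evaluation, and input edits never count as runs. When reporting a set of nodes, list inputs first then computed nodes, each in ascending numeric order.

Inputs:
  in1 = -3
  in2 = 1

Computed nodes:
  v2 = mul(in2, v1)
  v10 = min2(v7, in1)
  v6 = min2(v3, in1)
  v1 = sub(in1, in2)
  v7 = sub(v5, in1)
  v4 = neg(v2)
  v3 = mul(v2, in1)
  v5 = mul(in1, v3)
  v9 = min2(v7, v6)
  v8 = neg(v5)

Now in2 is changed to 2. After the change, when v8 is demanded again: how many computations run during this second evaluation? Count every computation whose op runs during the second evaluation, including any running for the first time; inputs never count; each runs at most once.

First demand of the output computes:
  v1 = sub(-3, 1) = -4
  v2 = mul(1, -4) = -4
  v3 = mul(-4, -3) = 12
  v5 = mul(-3, 12) = -36
  v8 = neg(-36) = 36

After the edit, cleaning proceeds:
  v1: a read changed (in2 1->2) — executes, giving -5.
  v2: a read changed (in2 1->2; v1 -4->-5) — executes, giving -10.
  v3: a read changed (v2 -4->-10) — executes, giving 30.
  v5: a read changed (v3 12->30) — executes, giving -90.
  v8: a read changed (v5 -36->-90) — executes, giving 90.

5 computations run: v1, v2, v3, v5, v8.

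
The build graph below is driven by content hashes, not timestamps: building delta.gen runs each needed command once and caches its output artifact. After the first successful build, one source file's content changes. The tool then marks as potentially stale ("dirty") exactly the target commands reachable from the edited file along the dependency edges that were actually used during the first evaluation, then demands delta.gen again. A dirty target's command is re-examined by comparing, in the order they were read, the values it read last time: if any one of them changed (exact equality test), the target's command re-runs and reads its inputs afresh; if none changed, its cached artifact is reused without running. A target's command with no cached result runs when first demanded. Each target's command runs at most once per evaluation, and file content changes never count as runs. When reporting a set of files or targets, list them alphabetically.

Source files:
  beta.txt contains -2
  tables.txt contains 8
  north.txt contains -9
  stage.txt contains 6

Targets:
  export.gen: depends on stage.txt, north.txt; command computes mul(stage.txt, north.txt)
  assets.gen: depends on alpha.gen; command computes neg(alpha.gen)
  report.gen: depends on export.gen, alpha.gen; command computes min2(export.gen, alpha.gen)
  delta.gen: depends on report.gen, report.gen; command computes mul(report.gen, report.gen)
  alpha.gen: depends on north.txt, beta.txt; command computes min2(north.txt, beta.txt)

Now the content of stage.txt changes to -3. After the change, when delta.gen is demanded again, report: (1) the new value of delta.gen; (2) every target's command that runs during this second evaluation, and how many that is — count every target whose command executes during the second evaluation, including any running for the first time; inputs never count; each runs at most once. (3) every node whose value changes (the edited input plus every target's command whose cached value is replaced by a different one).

delta.gen now evaluates to 81.
Run set: delta.gen, export.gen, report.gen (3 run).
Changed values: delta.gen, export.gen, report.gen, stage.txt.

Initial pass — values computed on the first demand:
  alpha.gen = min2(-9, -2) = -9
  export.gen = mul(6, -9) = -54
  report.gen = min2(-54, -9) = -54
  delta.gen = mul(-54, -54) = 2916

Second demand — change propagation:
  export.gen: re-runs because stage.txt 6->-3; new result 27.
  report.gen: re-runs because export.gen -54->27; new result -9.
  delta.gen: re-runs because report.gen -54->-9; report.gen -54->-9; new result 81.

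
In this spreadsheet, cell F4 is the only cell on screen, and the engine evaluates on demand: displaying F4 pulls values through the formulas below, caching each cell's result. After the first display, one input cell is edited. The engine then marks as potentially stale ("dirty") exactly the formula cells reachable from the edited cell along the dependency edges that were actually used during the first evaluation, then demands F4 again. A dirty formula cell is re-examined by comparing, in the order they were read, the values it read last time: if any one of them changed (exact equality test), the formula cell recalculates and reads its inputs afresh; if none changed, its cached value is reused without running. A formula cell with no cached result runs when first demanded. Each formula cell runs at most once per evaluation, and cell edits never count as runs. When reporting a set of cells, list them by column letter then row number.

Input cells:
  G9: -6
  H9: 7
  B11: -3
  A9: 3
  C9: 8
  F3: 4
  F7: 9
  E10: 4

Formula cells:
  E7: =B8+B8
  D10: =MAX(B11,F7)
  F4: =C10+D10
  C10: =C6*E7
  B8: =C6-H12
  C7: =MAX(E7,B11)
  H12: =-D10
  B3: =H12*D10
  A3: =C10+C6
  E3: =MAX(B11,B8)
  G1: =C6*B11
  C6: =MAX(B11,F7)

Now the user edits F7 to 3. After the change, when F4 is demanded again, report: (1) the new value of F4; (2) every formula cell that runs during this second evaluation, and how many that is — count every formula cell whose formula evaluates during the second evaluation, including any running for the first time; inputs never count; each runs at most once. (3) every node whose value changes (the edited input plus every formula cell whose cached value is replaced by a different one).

F4 now evaluates to 39.
Run set: B8, C6, C10, D10, E7, F4, H12 (7 run).
Changed values: B8, C6, C10, D10, E7, F4, F7, H12.

Initial pass — values computed on the first demand:
  C6 = MAX(-3, 9) = 9
  D10 = MAX(-3, 9) = 9
  H12 = -(9) = -9
  B8 = 9 - -9 = 18
  E7 = 18 + 18 = 36
  C10 = 9 * 36 = 324
  F4 = 324 + 9 = 333

Second demand — change propagation:
  C6: re-runs because F7 9->3; new result 3.
  D10: re-runs because F7 9->3; new result 3.
  H12: re-runs because D10 9->3; new result -3.
  B8: re-runs because C6 9->3; H12 -9->-3; new result 6.
  E7: re-runs because B8 18->6; B8 18->6; new result 12.
  C10: re-runs because C6 9->3; E7 36->12; new result 36.
  F4: re-runs because C10 324->36; D10 9->3; new result 39.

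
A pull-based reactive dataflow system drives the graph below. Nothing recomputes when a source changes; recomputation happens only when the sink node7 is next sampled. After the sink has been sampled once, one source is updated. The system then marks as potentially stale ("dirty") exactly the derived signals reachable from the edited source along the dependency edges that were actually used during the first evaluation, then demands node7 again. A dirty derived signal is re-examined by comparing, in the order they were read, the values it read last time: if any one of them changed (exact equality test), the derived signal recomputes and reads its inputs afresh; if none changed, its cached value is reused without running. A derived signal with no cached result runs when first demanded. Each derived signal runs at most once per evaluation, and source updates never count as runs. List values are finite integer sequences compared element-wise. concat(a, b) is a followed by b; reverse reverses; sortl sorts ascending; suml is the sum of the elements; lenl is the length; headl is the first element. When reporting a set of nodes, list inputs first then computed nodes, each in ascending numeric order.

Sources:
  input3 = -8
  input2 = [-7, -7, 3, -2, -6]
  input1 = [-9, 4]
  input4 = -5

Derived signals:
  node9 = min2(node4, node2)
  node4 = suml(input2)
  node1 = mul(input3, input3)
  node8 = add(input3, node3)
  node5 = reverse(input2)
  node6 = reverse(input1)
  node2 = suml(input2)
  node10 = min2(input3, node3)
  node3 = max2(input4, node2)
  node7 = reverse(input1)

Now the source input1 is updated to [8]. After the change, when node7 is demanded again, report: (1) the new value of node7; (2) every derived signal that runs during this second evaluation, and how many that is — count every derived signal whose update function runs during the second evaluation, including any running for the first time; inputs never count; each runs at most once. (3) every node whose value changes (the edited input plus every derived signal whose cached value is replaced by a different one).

First evaluation (everything demanded from the output):
  node7 = reverse([-9, 4]) = [4, -9]

Propagation after the edit:
  node7: runs — input1 [-9, 4]->[8]; result [8].

New value of node7: [8].
Derived signals that run: node7 — 1 in total.
Values that change: input1, node7.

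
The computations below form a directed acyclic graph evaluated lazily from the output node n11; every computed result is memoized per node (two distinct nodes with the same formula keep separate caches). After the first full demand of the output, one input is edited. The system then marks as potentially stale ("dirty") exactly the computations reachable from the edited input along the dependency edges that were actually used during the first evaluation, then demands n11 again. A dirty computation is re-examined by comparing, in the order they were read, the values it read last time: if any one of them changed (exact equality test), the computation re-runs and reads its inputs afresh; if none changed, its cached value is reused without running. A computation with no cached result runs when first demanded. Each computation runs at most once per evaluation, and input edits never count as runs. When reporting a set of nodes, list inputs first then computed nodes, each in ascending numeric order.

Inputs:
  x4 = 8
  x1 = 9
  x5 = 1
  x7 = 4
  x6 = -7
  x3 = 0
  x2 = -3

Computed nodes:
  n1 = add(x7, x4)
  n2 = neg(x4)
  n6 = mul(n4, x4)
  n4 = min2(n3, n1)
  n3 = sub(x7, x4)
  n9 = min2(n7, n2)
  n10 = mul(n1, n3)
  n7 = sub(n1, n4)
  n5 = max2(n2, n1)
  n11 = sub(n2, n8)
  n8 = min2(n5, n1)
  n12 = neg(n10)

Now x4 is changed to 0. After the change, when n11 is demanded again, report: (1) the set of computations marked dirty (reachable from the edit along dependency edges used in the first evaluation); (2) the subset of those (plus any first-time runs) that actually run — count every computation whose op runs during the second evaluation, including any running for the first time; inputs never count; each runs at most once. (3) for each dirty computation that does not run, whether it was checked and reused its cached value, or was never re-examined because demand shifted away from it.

The edit dirties: n1, n2, n5, n8, n11.
5 computations run: n1, n2, n5, n8, n11.
No dirty computation escaped a run.

First demand of the output computes:
  n1 = add(4, 8) = 12
  n2 = neg(8) = -8
  n5 = max2(-8, 12) = 12
  n8 = min2(12, 12) = 12
  n11 = sub(-8, 12) = -20

After the edit, cleaning proceeds:
  n1: a read changed (x4 8->0) — executes, giving 4.
  n2: a read changed (x4 8->0) — executes, giving 0.
  n5: a read changed (n2 -8->0; n1 12->4) — executes, giving 4.
  n8: a read changed (n5 12->4; n1 12->4) — executes, giving 4.
  n11: a read changed (n2 -8->0; n8 12->4) — executes, giving -4.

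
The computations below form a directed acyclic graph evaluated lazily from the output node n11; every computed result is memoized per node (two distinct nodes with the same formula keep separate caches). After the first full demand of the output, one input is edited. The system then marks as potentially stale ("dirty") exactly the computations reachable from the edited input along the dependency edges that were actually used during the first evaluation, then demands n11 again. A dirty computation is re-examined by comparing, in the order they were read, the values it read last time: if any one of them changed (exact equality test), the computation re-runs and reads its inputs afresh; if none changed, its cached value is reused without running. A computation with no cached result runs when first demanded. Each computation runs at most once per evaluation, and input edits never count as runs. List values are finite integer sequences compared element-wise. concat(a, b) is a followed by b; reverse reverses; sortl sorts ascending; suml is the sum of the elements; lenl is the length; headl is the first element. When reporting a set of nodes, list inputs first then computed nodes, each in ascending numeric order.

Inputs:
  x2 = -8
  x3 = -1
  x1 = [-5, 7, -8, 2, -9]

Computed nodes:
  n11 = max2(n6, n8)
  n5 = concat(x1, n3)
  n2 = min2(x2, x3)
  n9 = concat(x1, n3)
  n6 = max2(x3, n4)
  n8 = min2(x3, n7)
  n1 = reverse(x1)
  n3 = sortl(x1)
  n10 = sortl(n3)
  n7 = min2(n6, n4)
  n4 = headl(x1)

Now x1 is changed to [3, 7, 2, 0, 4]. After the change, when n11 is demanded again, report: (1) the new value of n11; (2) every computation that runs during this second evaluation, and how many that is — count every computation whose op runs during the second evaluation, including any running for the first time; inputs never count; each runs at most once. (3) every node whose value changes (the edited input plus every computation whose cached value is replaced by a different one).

First demand of the output computes:
  n4 = headl([-5, 7, -8, 2, -9]) = -5
  n6 = max2(-1, -5) = -1
  n7 = min2(-1, -5) = -5
  n8 = min2(-1, -5) = -5
  n11 = max2(-1, -5) = -1

After the edit, cleaning proceeds:
  n4: a read changed (x1 [-5, 7, -8, 2, -9]->[3, 7, 2, 0, 4]) — executes, giving 3.
  n6: a read changed (n4 -5->3) — executes, giving 3.
  n7: a read changed (n6 -1->3; n4 -5->3) — executes, giving 3.
  n8: a read changed (n7 -5->3) — executes, giving -1.
  n11: a read changed (n6 -1->3; n8 -5->-1) — executes, giving 3.

Demanding n11 again yields 3.
5 computations run: n4, n6, n7, n8, n11.
The nodes whose values change: x1, n4, n6, n7, n8, n11.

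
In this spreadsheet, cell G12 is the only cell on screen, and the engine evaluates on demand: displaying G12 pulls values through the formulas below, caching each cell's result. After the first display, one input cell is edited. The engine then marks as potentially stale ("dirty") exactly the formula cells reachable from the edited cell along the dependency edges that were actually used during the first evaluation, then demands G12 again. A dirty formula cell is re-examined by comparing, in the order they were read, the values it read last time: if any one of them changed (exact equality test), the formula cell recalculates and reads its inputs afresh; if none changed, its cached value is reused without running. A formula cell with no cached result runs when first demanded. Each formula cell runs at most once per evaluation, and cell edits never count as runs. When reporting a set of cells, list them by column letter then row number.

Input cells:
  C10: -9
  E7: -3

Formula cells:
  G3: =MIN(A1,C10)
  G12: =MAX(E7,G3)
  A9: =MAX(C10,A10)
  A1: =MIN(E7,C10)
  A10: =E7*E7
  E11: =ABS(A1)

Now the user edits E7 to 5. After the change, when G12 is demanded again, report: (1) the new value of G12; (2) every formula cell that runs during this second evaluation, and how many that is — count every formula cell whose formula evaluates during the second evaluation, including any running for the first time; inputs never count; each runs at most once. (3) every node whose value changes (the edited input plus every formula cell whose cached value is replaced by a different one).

G12 now evaluates to 5.
Run set: A1, G12 (2 run).
Changed values: E7, G12.
The important point: at G3 every value read last time is unchanged, so the dirty flag clears without a run.

Initial pass — values computed on the first demand:
  A1 = MIN(-3, -9) = -9
  G3 = MIN(-9, -9) = -9
  G12 = MAX(-3, -9) = -3

Second demand — change propagation:
  A1: re-runs because E7 -3->5; new result -9 (unchanged).
  G3: re-examined; everything it read last time is the same (A1 unchanged, C10 unchanged) — cache -9 kept, no run.
  G12: re-runs because E7 -3->5; new result 5.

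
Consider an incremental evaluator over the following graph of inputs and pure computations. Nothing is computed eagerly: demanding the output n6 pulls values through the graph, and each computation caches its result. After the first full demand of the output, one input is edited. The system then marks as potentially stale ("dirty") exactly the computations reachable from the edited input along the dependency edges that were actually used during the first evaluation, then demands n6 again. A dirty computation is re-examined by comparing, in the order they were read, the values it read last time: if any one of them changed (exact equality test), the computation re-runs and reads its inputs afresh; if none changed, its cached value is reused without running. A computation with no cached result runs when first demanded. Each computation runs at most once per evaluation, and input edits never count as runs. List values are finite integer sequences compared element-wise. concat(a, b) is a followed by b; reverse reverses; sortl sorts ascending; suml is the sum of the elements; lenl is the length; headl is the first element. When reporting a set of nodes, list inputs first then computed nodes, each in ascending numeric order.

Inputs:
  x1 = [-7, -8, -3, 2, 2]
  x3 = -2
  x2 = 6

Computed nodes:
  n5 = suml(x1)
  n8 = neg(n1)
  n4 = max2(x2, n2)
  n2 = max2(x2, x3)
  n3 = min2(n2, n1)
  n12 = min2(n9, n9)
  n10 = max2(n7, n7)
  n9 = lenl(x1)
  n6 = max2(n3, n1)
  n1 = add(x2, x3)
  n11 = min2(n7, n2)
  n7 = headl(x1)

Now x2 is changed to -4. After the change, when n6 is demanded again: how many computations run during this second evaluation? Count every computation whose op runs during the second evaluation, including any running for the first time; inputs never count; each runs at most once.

Initial pass — values computed on the first demand:
  n1 = add(6, -2) = 4
  n2 = max2(6, -2) = 6
  n3 = min2(6, 4) = 4
  n6 = max2(4, 4) = 4

Second demand — change propagation:
  n1: re-runs because x2 6->-4; new result -6.
  n2: re-runs because x2 6->-4; new result -2.
  n3: re-runs because n2 6->-2; n1 4->-6; new result -6.
  n6: re-runs because n3 4->-6; n1 4->-6; new result -6.

Run set: n1, n2, n3, n6 (4 run).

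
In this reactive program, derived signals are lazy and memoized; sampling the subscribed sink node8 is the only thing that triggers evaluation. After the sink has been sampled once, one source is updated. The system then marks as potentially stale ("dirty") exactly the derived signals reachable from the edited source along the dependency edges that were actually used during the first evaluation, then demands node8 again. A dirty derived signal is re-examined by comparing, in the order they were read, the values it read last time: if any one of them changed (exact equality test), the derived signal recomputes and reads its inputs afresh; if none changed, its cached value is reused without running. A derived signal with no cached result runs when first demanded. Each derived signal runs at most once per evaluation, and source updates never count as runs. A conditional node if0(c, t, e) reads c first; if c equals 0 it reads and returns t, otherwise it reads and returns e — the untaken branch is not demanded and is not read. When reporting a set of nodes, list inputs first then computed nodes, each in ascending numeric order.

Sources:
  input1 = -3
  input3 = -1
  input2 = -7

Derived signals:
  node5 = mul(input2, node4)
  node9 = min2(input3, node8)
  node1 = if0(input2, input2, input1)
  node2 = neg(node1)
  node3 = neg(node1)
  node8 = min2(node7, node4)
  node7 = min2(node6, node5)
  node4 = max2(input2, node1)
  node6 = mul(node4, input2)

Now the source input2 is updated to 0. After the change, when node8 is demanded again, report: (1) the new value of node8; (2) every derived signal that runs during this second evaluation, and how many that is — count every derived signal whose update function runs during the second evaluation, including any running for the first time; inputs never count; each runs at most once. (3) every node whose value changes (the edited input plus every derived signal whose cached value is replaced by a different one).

First demand of the output computes:
  node1 = if0(input2=-7 -> else branch input1) = -3
  node4 = max2(-7, -3) = -3
  node5 = mul(-7, -3) = 21
  node6 = mul(-3, -7) = 21
  node7 = min2(21, 21) = 21
  node8 = min2(21, -3) = -3

After the edit, cleaning proceeds:
  node1: a read changed (input2 -7->0) — executes, giving 0.
  node4: a read changed (input2 -7->0; node1 -3->0) — executes, giving 0.
  node5: a read changed (input2 -7->0; node4 -3->0) — executes, giving 0.
  node6: a read changed (node4 -3->0; input2 -7->0) — executes, giving 0.
  node7: a read changed (node6 21->0; node5 21->0) — executes, giving 0.
  node8: a read changed (node7 21->0; node4 -3->0) — executes, giving 0.

Demanding node8 again yields 0.
6 derived signals run: node1, node4, node5, node6, node7, node8.
The nodes whose values change: input2, node1, node4, node5, node6, node7, node8.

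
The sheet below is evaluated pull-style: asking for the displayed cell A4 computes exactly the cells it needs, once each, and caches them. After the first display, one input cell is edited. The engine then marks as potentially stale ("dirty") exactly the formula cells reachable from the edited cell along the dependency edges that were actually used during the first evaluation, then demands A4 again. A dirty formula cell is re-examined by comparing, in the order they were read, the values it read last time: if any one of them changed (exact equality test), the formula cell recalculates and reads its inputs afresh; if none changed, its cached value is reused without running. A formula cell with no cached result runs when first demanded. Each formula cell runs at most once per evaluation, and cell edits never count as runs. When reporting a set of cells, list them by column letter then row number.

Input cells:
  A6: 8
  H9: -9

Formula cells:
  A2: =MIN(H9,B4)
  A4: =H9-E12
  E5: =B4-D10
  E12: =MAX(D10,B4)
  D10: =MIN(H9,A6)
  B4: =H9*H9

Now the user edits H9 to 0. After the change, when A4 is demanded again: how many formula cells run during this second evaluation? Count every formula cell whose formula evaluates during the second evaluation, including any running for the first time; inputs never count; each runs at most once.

4 formula cells run: A4, B4, D10, E12.

First demand of the output computes:
  B4 = -9 * -9 = 81
  D10 = MIN(-9, 8) = -9
  E12 = MAX(-9, 81) = 81
  A4 = -9 - 81 = -90

After the edit, cleaning proceeds:
  B4: a read changed (H9 -9->0; H9 -9->0) — executes, giving 0.
  D10: a read changed (H9 -9->0) — executes, giving 0.
  E12: a read changed (D10 -9->0; B4 81->0) — executes, giving 0.
  A4: a read changed (H9 -9->0; E12 81->0) — executes, giving 0.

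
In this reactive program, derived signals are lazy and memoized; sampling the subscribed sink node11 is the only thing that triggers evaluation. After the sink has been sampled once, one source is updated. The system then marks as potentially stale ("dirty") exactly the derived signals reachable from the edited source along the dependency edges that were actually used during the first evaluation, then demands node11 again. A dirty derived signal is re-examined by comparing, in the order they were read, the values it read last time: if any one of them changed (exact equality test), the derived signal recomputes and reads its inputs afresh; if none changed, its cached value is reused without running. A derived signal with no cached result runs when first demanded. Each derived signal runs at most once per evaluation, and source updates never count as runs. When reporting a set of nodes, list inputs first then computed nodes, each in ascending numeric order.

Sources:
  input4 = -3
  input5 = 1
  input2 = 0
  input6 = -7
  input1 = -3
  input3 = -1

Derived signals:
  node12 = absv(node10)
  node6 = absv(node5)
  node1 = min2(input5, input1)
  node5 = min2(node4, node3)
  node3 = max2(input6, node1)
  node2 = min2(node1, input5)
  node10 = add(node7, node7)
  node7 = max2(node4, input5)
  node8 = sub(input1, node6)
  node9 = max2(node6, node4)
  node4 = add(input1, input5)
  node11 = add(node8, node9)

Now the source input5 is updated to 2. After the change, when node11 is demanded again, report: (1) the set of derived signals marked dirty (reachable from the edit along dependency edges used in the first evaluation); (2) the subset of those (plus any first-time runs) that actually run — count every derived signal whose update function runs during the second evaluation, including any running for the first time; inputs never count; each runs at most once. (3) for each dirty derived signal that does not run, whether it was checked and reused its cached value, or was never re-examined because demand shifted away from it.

The edit dirties: node1, node3, node4, node5, node6, node8, node9, node11.
4 derived signals run: node1, node4, node5, node9.
Cache hits after checking: node3, node6, node8, node11.
Note where the cutoff bites: node3 is checked, finds nothing changed, and keeps its cache.

First demand of the output computes:
  node1 = min2(1, -3) = -3
  node3 = max2(-7, -3) = -3
  node4 = add(-3, 1) = -2
  node5 = min2(-2, -3) = -3
  node6 = absv(-3) = 3
  node8 = sub(-3, 3) = -6
  node9 = max2(3, -2) = 3
  node11 = add(-6, 3) = -3

After the edit, cleaning proceeds:
  node1: a read changed (input5 1->2) — executes, giving -3 — identical to its old value.
  node3: dirty, but its reads are unchanged (input6 unchanged, node1 unchanged); cached -3 stands.
  node4: a read changed (input5 1->2) — executes, giving -1.
  node5: a read changed (node4 -2->-1) — executes, giving -3 — identical to its old value.
  node6: dirty, but its reads are unchanged (node5 unchanged); cached 3 stands.
  node8: dirty, but its reads are unchanged (input1 unchanged, node6 unchanged); cached -6 stands.
  node9: a read changed (node4 -2->-1) — executes, giving 3 — identical to its old value.
  node11: dirty, but its reads are unchanged (node8 unchanged, node9 unchanged); cached -3 stands.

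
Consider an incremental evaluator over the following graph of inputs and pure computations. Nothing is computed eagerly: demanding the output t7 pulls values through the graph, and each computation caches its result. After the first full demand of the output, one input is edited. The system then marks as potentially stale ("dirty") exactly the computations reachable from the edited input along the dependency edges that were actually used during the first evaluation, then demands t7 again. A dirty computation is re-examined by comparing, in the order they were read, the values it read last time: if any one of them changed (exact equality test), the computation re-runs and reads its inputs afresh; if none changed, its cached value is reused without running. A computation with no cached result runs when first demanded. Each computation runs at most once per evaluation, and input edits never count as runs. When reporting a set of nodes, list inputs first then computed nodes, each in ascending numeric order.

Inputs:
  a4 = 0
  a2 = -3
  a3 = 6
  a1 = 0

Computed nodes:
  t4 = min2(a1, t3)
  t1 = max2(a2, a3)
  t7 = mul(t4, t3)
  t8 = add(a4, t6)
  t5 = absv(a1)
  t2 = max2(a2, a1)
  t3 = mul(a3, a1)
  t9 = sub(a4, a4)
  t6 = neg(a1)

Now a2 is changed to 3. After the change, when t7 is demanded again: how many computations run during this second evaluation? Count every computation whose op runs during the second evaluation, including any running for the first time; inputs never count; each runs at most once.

Run set: none (0 run).
The important point: nothing the output needs ever reads a2, so the edit is invisible to it.

Initial pass — values computed on the first demand:
  t3 = mul(6, 0) = 0
  t4 = min2(0, 0) = 0
  t7 = mul(0, 0) = 0

Second demand — change propagation:
  no demanded computation ever read a2, so the edit dirties nothing and nothing runs.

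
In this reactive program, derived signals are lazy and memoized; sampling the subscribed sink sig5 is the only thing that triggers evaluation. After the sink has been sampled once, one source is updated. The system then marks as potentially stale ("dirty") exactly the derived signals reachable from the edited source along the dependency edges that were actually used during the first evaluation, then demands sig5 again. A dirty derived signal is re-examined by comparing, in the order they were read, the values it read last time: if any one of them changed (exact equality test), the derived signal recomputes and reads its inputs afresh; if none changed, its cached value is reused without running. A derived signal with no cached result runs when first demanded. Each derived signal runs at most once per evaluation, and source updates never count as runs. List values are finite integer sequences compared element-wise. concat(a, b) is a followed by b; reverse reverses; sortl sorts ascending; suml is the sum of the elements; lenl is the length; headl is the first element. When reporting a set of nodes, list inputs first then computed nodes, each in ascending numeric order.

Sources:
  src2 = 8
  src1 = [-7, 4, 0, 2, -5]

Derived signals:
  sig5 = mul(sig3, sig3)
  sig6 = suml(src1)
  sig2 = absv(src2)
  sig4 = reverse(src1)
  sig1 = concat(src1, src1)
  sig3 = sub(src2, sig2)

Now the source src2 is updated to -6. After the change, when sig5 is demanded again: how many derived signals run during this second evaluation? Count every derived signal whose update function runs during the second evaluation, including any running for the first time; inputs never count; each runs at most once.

3 derived signals run: sig2, sig3, sig5.

First demand of the output computes:
  sig2 = absv(8) = 8
  sig3 = sub(8, 8) = 0
  sig5 = mul(0, 0) = 0

After the edit, cleaning proceeds:
  sig2: a read changed (src2 8->-6) — executes, giving 6.
  sig3: a read changed (src2 8->-6; sig2 8->6) — executes, giving -12.
  sig5: a read changed (sig3 0->-12; sig3 0->-12) — executes, giving 144.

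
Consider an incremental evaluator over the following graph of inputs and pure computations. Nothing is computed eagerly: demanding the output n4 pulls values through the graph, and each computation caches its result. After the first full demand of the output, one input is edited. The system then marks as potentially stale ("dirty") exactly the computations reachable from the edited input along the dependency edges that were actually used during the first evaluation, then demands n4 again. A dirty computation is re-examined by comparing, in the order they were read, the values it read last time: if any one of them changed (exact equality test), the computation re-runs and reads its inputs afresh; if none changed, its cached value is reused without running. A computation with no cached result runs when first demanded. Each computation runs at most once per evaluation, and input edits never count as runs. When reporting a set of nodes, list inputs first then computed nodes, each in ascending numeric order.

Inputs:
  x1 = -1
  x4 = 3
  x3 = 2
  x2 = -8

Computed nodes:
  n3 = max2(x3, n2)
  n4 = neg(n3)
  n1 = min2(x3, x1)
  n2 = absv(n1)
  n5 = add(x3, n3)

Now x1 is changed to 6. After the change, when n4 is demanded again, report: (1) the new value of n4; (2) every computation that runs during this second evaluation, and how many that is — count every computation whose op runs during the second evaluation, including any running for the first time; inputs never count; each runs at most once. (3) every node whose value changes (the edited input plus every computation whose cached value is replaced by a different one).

n4 now evaluates to -2.
Run set: n1, n2, n3 (3 run).
Changed values: x1, n1, n2.
The important point: n3 recomputes to an identical value, and the output ends up unchanged.

Initial pass — values computed on the first demand:
  n1 = min2(2, -1) = -1
  n2 = absv(-1) = 1
  n3 = max2(2, 1) = 2
  n4 = neg(2) = -2

Second demand — change propagation:
  n1: re-runs because x1 -1->6; new result 2.
  n2: re-runs because n1 -1->2; new result 2.
  n3: re-runs because n2 1->2; new result 2 (unchanged).
  n4: re-examined; everything it read last time is the same (n3 unchanged) — cache -2 kept, no run.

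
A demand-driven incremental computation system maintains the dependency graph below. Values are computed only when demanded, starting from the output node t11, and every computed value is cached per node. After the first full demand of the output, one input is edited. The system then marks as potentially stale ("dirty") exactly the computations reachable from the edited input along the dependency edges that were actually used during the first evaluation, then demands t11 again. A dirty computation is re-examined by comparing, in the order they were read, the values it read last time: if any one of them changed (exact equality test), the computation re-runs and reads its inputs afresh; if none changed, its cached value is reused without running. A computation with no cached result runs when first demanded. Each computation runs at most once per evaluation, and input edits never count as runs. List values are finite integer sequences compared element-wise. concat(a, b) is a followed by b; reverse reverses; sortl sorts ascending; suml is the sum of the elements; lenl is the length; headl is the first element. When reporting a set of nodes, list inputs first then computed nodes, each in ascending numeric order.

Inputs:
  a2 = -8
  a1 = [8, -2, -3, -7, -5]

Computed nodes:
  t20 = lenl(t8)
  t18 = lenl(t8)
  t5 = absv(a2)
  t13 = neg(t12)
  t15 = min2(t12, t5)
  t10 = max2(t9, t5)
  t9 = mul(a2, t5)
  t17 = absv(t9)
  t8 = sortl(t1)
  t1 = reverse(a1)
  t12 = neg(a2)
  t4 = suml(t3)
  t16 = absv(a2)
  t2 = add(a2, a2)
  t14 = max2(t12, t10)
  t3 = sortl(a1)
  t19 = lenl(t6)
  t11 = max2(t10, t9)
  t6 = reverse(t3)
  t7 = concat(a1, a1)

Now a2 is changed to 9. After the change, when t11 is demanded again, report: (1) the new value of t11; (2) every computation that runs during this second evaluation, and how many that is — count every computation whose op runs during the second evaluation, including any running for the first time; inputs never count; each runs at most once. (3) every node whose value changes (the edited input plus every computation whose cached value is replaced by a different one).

New value of t11: 81.
Computations that run: t5, t9, t10, t11 — 4 in total.
Values that change: a2, t5, t9, t10, t11.

First evaluation (everything demanded from the output):
  t5 = absv(-8) = 8
  t9 = mul(-8, 8) = -64
  t10 = max2(-64, 8) = 8
  t11 = max2(8, -64) = 8

Propagation after the edit:
  t5: runs — a2 -8->9; result 9.
  t9: runs — a2 -8->9; t5 8->9; result 81.
  t10: runs — t9 -64->81; t5 8->9; result 81.
  t11: runs — t10 8->81; t9 -64->81; result 81.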